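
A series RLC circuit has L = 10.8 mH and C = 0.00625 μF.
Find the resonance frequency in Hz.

Step 1 — Resonance condition Im(Z)=0 gives ω₀ = 1/√(LC).
Step 2 — ω₀ = 1/√(0.0108·6.25e-09) = 1.217e+05 rad/s.
Step 3 — f₀ = ω₀/(2π) = 1.937e+04 Hz.

f₀ = 1.937e+04 Hz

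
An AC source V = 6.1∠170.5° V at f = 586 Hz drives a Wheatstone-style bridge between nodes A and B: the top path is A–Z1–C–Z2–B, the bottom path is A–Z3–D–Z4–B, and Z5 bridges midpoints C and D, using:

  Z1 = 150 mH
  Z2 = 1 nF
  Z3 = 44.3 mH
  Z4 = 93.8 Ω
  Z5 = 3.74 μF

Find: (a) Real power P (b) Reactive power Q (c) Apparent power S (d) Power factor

Step 1 — Angular frequency: ω = 2π·f = 2π·586 = 3682 rad/s.
Step 2 — Component impedances:
  Z1: Z = jωL = j·3682·0.15 = 0 + j552.3 Ω
  Z2: Z = 1/(jωC) = -j/(ω·C) = 0 - j2.716e+05 Ω
  Z3: Z = jωL = j·3682·0.0443 = 0 + j163.1 Ω
  Z4: Z = R = 93.8 Ω
  Z5: Z = 1/(jωC) = -j/(ω·C) = 0 - j72.62 Ω
Step 3 — Bridge requires nodal analysis (the Z5 bridge couples midpoints C and D, so the two paths cannot be reduced to a simple series/parallel combination). Setting node B to ground and injecting 1 A at node A, the 3-node admittance system at A, C, D solves to V_A = Z_AB = 93.79 + j121.7 Ω = 153.6∠52.4° Ω.
Step 4 — Source phasor: V = 6.1∠170.5° V = -6.016 + j1.007 V.
Step 5 — Current: I = V / Z = -0.01871 + j0.03502 A = 0.0397∠118.1° A.
Step 6 — Complex power: S = V·I* = 0.1478 + j0.1918 VA.
Step 7 — Real power: P = Re(S) = 0.1478 W.
Step 8 — Reactive power: Q = Im(S) = 0.1918 VAR.
Step 9 — Apparent power: |S| = 0.2422 VA.
Step 10 — Power factor: PF = P/|S| = 0.6104 (lagging).

(a) P = 0.1478 W  (b) Q = 0.1918 VAR  (c) S = 0.2422 VA  (d) PF = 0.6104 (lagging)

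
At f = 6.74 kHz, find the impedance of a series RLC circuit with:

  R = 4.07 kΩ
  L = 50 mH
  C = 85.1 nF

Step 1 — Angular frequency: ω = 2π·f = 2π·6740 = 4.235e+04 rad/s.
Step 2 — Component impedances:
  R: Z = R = 4070 Ω
  L: Z = jωL = j·4.235e+04·0.05 = 0 + j2117 Ω
  C: Z = 1/(jωC) = -j/(ω·C) = 0 - j277.5 Ω
Step 3 — Series combination: Z_total = R + L + C = 4070 + j1840 Ω = 4467∠24.3° Ω.

Z = 4070 + j1840 Ω = 4467∠24.3° Ω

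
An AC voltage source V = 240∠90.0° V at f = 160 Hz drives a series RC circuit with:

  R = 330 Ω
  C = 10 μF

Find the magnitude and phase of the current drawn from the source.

Step 1 — Angular frequency: ω = 2π·f = 2π·160 = 1005 rad/s.
Step 2 — Component impedances:
  R: Z = R = 330 Ω
  C: Z = 1/(jωC) = -j/(ω·C) = 0 - j99.47 Ω
Step 3 — Series combination: Z_total = R + C = 330 - j99.47 Ω = 344.7∠-16.8° Ω.
Step 4 — Source phasor: V = 240∠90.0° V = 0 + j240 V.
Step 5 — Ohm's law: I = V / Z_total = (0 + j240) / (330 - j99.47) = -0.201 + j0.6667 A.
Step 6 — Convert to polar: |I| = 0.6963 A, ∠I = 106.8°.

I = 0.6963∠106.8° A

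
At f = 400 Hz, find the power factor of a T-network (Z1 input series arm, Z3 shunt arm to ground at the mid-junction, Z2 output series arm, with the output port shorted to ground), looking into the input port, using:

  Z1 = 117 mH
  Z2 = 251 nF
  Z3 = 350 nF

Step 1 — Angular frequency: ω = 2π·f = 2π·400 = 2513 rad/s.
Step 2 — Component impedances:
  Z1: Z = jωL = j·2513·0.117 = 0 + j294.1 Ω
  Z2: Z = 1/(jωC) = -j/(ω·C) = 0 - j1585 Ω
  Z3: Z = 1/(jωC) = -j/(ω·C) = 0 - j1137 Ω
Step 3 — With the output port shorted to ground, the output series arm Z2 runs from the junction to ground; the shunt arm Z3 also runs from the junction to ground. They appear in parallel: Z3 || Z2 = 0 - j662 Ω.
Step 4 — Series with input arm Z1: Z_in = Z1 + (Z3 || Z2) = 0 - j368 Ω = 368∠-90.0° Ω.
Step 5 — Power factor: PF = cos(φ) = Re(Z)/|Z| = 0/368 = 0.
Step 6 — Type: Im(Z) = -368 ⇒ leading (phase φ = -90.0°).

PF = 0 (leading, φ = -90.0°)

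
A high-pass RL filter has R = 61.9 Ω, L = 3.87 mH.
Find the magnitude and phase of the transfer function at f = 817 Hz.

Step 1 — Angular frequency: ω = 2π·817 = 5133 rad/s.
Step 2 — Transfer function: H(jω) = jωL/(R + jωL).
Step 3 — Numerator jωL = j·19.87; denominator R + jωL = 61.9 + j19.87.
Step 4 — H = 0.09338 + j0.291.
Step 5 — Magnitude: |H| = 0.3056 (-10.3 dB); phase: φ = 72.2°.

|H| = 0.3056 (-10.3 dB), φ = 72.2°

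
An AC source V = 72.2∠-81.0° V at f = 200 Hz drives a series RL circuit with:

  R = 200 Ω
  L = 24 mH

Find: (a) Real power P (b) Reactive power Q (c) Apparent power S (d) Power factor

Step 1 — Angular frequency: ω = 2π·f = 2π·200 = 1257 rad/s.
Step 2 — Component impedances:
  R: Z = R = 200 Ω
  L: Z = jωL = j·1257·0.024 = 0 + j30.16 Ω
Step 3 — Series combination: Z_total = R + L = 200 + j30.16 Ω = 202.3∠8.6° Ω.
Step 4 — Source phasor: V = 72.2∠-81.0° V = 11.29 - j71.31 V.
Step 5 — Current: I = V / Z = 0.002645 - j0.357 A = 0.357∠-89.6° A.
Step 6 — Complex power: S = V·I* = 25.48 + j3.843 VA.
Step 7 — Real power: P = Re(S) = 25.48 W.
Step 8 — Reactive power: Q = Im(S) = 3.843 VAR.
Step 9 — Apparent power: |S| = 25.77 VA.
Step 10 — Power factor: PF = P/|S| = 0.9888 (lagging).

(a) P = 25.48 W  (b) Q = 3.843 VAR  (c) S = 25.77 VA  (d) PF = 0.9888 (lagging)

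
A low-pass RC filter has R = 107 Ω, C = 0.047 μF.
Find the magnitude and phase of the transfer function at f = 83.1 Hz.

Step 1 — Angular frequency: ω = 2π·83.1 = 522.1 rad/s.
Step 2 — Transfer function: H(jω) = 1/(1 + jωRC).
Step 3 — Denominator: 1 + jωRC = 1 + j·522.1·107·4.7e-08 = 1 + j0.002626.
Step 4 — H = 1 - j0.002626.
Step 5 — Magnitude: |H| = 1 (-0.0 dB); phase: φ = -0.2°.

|H| = 1 (-0.0 dB), φ = -0.2°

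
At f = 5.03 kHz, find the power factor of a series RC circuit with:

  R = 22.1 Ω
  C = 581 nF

Step 1 — Angular frequency: ω = 2π·f = 2π·5030 = 3.16e+04 rad/s.
Step 2 — Component impedances:
  R: Z = R = 22.1 Ω
  C: Z = 1/(jωC) = -j/(ω·C) = 0 - j54.46 Ω
Step 3 — Series combination: Z_total = R + C = 22.1 - j54.46 Ω = 58.77∠-67.9° Ω.
Step 4 — Power factor: PF = cos(φ) = Re(Z)/|Z| = 22.1/58.77 = 0.376.
Step 5 — Type: Im(Z) = -54.46 ⇒ leading (phase φ = -67.9°).

PF = 0.376 (leading, φ = -67.9°)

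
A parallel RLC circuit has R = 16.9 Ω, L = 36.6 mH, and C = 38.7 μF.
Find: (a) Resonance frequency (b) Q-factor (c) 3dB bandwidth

Step 1 — Resonance: ω₀ = 1/√(LC) = 1/√(0.0366·3.87e-05) = 840.2 rad/s.
Step 2 — f₀ = ω₀/(2π) = 133.7 Hz.
Step 3 — Parallel Q: Q = R/(ω₀L) = 16.9/(840.2·0.0366) = 0.5495.
Step 4 — Bandwidth: Δω = ω₀/Q = 1529 rad/s; BW = Δω/(2π) = 243.3 Hz.

(a) f₀ = 133.7 Hz  (b) Q = 0.5495  (c) BW = 243.3 Hz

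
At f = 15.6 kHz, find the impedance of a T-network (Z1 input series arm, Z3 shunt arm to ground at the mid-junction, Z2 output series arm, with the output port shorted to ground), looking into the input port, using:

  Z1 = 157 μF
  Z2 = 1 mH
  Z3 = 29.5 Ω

Step 1 — Angular frequency: ω = 2π·f = 2π·1.56e+04 = 9.802e+04 rad/s.
Step 2 — Component impedances:
  Z1: Z = 1/(jωC) = -j/(ω·C) = 0 - j0.06498 Ω
  Z2: Z = jωL = j·9.802e+04·0.001 = 0 + j98.02 Ω
  Z3: Z = R = 29.5 Ω
Step 3 — With the output port shorted to ground, the output series arm Z2 runs from the junction to ground; the shunt arm Z3 also runs from the junction to ground. They appear in parallel: Z3 || Z2 = 27.05 + j8.141 Ω.
Step 4 — Series with input arm Z1: Z_in = Z1 + (Z3 || Z2) = 27.05 + j8.076 Ω = 28.23∠16.6° Ω.

Z = 27.05 + j8.076 Ω = 28.23∠16.6° Ω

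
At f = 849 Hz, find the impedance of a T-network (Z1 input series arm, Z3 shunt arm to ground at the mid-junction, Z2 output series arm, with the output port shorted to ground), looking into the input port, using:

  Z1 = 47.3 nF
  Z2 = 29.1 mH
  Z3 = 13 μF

Step 1 — Angular frequency: ω = 2π·f = 2π·849 = 5334 rad/s.
Step 2 — Component impedances:
  Z1: Z = 1/(jωC) = -j/(ω·C) = 0 - j3963 Ω
  Z2: Z = jωL = j·5334·0.0291 = 0 + j155.2 Ω
  Z3: Z = 1/(jωC) = -j/(ω·C) = 0 - j14.42 Ω
Step 3 — With the output port shorted to ground, the output series arm Z2 runs from the junction to ground; the shunt arm Z3 also runs from the junction to ground. They appear in parallel: Z3 || Z2 = 0 - j15.9 Ω.
Step 4 — Series with input arm Z1: Z_in = Z1 + (Z3 || Z2) = 0 - j3979 Ω = 3979∠-90.0° Ω.

Z = 0 - j3979 Ω = 3979∠-90.0° Ω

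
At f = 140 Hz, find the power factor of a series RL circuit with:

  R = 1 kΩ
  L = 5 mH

Step 1 — Angular frequency: ω = 2π·f = 2π·140 = 879.6 rad/s.
Step 2 — Component impedances:
  R: Z = R = 1000 Ω
  L: Z = jωL = j·879.6·0.005 = 0 + j4.398 Ω
Step 3 — Series combination: Z_total = R + L = 1000 + j4.398 Ω = 1000∠0.3° Ω.
Step 4 — Power factor: PF = cos(φ) = Re(Z)/|Z| = 1000/1000 = 1.
Step 5 — Type: Im(Z) = 4.398 ⇒ lagging (phase φ = 0.3°).

PF = 1 (lagging, φ = 0.3°)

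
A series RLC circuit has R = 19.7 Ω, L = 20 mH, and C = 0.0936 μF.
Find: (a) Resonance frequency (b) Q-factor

Step 1 — Resonance condition Im(Z)=0 gives ω₀ = 1/√(LC).
Step 2 — ω₀ = 1/√(0.02·9.36e-08) = 2.311e+04 rad/s.
Step 3 — f₀ = ω₀/(2π) = 3678 Hz.
Step 4 — Series Q: Q = ω₀L/R = 2.311e+04·0.02/19.7 = 23.46.

(a) f₀ = 3678 Hz  (b) Q = 23.46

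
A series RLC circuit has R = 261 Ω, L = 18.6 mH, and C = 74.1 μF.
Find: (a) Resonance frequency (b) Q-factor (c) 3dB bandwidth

Step 1 — Resonance: ω₀ = 1/√(LC) = 1/√(0.0186·7.41e-05) = 851.8 rad/s.
Step 2 — f₀ = ω₀/(2π) = 135.6 Hz.
Step 3 — Series Q: Q = ω₀L/R = 851.8·0.0186/261 = 0.0607.
Step 4 — Bandwidth: Δω = ω₀/Q = 1.403e+04 rad/s; BW = Δω/(2π) = 2233 Hz.

(a) f₀ = 135.6 Hz  (b) Q = 0.0607  (c) BW = 2233 Hz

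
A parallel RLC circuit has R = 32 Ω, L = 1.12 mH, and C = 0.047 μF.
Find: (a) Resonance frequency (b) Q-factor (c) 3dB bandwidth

Step 1 — Resonance: ω₀ = 1/√(LC) = 1/√(0.00112·4.7e-08) = 1.378e+05 rad/s.
Step 2 — f₀ = ω₀/(2π) = 2.194e+04 Hz.
Step 3 — Parallel Q: Q = R/(ω₀L) = 32/(1.378e+05·0.00112) = 0.2073.
Step 4 — Bandwidth: Δω = ω₀/Q = 6.649e+05 rad/s; BW = Δω/(2π) = 1.058e+05 Hz.

(a) f₀ = 2.194e+04 Hz  (b) Q = 0.2073  (c) BW = 1.058e+05 Hz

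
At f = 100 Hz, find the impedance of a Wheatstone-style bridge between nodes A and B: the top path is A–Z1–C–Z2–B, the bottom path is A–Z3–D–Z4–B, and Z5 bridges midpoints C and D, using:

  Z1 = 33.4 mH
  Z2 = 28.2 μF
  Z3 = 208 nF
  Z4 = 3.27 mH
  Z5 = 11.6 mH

Step 1 — Angular frequency: ω = 2π·f = 2π·100 = 628.3 rad/s.
Step 2 — Component impedances:
  Z1: Z = jωL = j·628.3·0.0334 = 0 + j20.99 Ω
  Z2: Z = 1/(jωC) = -j/(ω·C) = 0 - j56.44 Ω
  Z3: Z = 1/(jωC) = -j/(ω·C) = 0 - j7652 Ω
  Z4: Z = jωL = j·628.3·0.00327 = 0 + j2.055 Ω
  Z5: Z = jωL = j·628.3·0.0116 = 0 + j7.288 Ω
Step 3 — Bridge requires nodal analysis (the Z5 bridge couples midpoints C and D, so the two paths cannot be reduced to a simple series/parallel combination). Setting node B to ground and injecting 1 A at node A, the 3-node admittance system at A, C, D solves to V_A = Z_AB = 0 + j32.3 Ω = 32.3∠90.0° Ω.

Z = 0 + j32.3 Ω = 32.3∠90.0° Ω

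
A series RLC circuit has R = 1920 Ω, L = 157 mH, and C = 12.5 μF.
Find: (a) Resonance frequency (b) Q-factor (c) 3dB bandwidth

Step 1 — Resonance condition Im(Z)=0 gives ω₀ = 1/√(LC).
Step 2 — ω₀ = 1/√(0.157·1.25e-05) = 713.8 rad/s.
Step 3 — f₀ = ω₀/(2π) = 113.6 Hz.
Step 4 — Series Q: Q = ω₀L/R = 713.8·0.157/1920 = 0.05837.
Step 5 — 3dB bandwidth: Δω = ω₀/Q = 1.223e+04 rad/s; BW = Δω/(2π) = 1946 Hz.

(a) f₀ = 113.6 Hz  (b) Q = 0.05837  (c) BW = 1946 Hz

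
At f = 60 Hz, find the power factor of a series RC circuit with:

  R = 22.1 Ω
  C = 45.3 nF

Step 1 — Angular frequency: ω = 2π·f = 2π·60 = 377 rad/s.
Step 2 — Component impedances:
  R: Z = R = 22.1 Ω
  C: Z = 1/(jωC) = -j/(ω·C) = 0 - j5.856e+04 Ω
Step 3 — Series combination: Z_total = R + C = 22.1 - j5.856e+04 Ω = 5.856e+04∠-90.0° Ω.
Step 4 — Power factor: PF = cos(φ) = Re(Z)/|Z| = 22.1/5.856e+04 = 0.0003774.
Step 5 — Type: Im(Z) = -5.856e+04 ⇒ leading (phase φ = -90.0°).

PF = 0.0003774 (leading, φ = -90.0°)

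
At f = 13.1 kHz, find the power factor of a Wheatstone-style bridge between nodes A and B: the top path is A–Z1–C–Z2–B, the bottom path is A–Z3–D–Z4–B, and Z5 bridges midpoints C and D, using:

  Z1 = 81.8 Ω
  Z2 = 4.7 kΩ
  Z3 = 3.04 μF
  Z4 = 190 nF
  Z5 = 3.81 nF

Step 1 — Angular frequency: ω = 2π·f = 2π·1.31e+04 = 8.231e+04 rad/s.
Step 2 — Component impedances:
  Z1: Z = R = 81.8 Ω
  Z2: Z = R = 4700 Ω
  Z3: Z = 1/(jωC) = -j/(ω·C) = 0 - j3.996 Ω
  Z4: Z = 1/(jωC) = -j/(ω·C) = 0 - j63.94 Ω
  Z5: Z = 1/(jωC) = -j/(ω·C) = 0 - j3189 Ω
Step 3 — Bridge requires nodal analysis (the Z5 bridge couples midpoints C and D, so the two paths cannot be reduced to a simple series/parallel combination). Setting node B to ground and injecting 1 A at node A, the 3-node admittance system at A, C, D solves to V_A = Z_AB = 0.9651 - j67.92 Ω = 67.93∠-89.2° Ω.
Step 4 — Power factor: PF = cos(φ) = Re(Z)/|Z| = 0.9651/67.93 = 0.01421.
Step 5 — Type: Im(Z) = -67.92 ⇒ leading (phase φ = -89.2°).

PF = 0.01421 (leading, φ = -89.2°)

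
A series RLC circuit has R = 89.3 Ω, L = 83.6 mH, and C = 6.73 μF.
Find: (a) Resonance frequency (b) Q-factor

Step 1 — Resonance condition Im(Z)=0 gives ω₀ = 1/√(LC).
Step 2 — ω₀ = 1/√(0.0836·6.73e-06) = 1333 rad/s.
Step 3 — f₀ = ω₀/(2π) = 212.2 Hz.
Step 4 — Series Q: Q = ω₀L/R = 1333·0.0836/89.3 = 1.248.

(a) f₀ = 212.2 Hz  (b) Q = 1.248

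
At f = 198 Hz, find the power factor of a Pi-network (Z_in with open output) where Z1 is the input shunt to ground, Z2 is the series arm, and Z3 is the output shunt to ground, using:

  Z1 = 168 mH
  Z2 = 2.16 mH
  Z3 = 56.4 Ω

Step 1 — Angular frequency: ω = 2π·f = 2π·198 = 1244 rad/s.
Step 2 — Component impedances:
  Z1: Z = jωL = j·1244·0.168 = 0 + j209 Ω
  Z2: Z = jωL = j·1244·0.00216 = 0 + j2.687 Ω
  Z3: Z = R = 56.4 Ω
Step 3 — With open output, the series arm Z2 and the output shunt Z3 appear in series to ground: Z2 + Z3 = 56.4 + j2.687 Ω.
Step 4 — Parallel with input shunt Z1: Z_in = Z1 || (Z2 + Z3) = 51.33 + j16.33 Ω = 53.87∠17.6° Ω.
Step 5 — Power factor: PF = cos(φ) = Re(Z)/|Z| = 51.333/53.868 = 0.9529.
Step 6 — Type: Im(Z) = 16.33 ⇒ lagging (phase φ = 17.6°).

PF = 0.9529 (lagging, φ = 17.6°)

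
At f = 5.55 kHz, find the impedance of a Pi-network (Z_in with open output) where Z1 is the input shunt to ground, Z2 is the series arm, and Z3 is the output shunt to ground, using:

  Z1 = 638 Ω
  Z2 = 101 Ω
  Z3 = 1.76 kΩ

Step 1 — Angular frequency: ω = 2π·f = 2π·5550 = 3.487e+04 rad/s.
Step 2 — Component impedances:
  Z1: Z = R = 638 Ω
  Z2: Z = R = 101 Ω
  Z3: Z = R = 1760 Ω
Step 3 — With open output, the series arm Z2 and the output shunt Z3 appear in series to ground: Z2 + Z3 = 1861 Ω.
Step 4 — Parallel with input shunt Z1: Z_in = Z1 || (Z2 + Z3) = 475.1 Ω = 475.1∠0.0° Ω.

Z = 475.1 Ω = 475.1∠0.0° Ω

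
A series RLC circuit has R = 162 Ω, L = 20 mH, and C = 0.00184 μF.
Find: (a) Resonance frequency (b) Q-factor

Step 1 — Resonance condition Im(Z)=0 gives ω₀ = 1/√(LC).
Step 2 — ω₀ = 1/√(0.02·1.84e-09) = 1.648e+05 rad/s.
Step 3 — f₀ = ω₀/(2π) = 2.624e+04 Hz.
Step 4 — Series Q: Q = ω₀L/R = 1.648e+05·0.02/162 = 20.35.

(a) f₀ = 2.624e+04 Hz  (b) Q = 20.35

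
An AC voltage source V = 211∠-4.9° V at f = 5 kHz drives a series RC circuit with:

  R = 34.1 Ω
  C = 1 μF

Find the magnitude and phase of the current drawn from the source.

Step 1 — Angular frequency: ω = 2π·f = 2π·5000 = 3.142e+04 rad/s.
Step 2 — Component impedances:
  R: Z = R = 34.1 Ω
  C: Z = 1/(jωC) = -j/(ω·C) = 0 - j31.83 Ω
Step 3 — Series combination: Z_total = R + C = 34.1 - j31.83 Ω = 46.65∠-43.0° Ω.
Step 4 — Source phasor: V = 211∠-4.9° V = 210.2 - j18.02 V.
Step 5 — Ohm's law: I = V / Z_total = (210.2 - j18.02) / (34.1 - j31.83) = 3.558 + j2.793 A.
Step 6 — Convert to polar: |I| = 4.523 A, ∠I = 38.1°.

I = 4.523∠38.1° A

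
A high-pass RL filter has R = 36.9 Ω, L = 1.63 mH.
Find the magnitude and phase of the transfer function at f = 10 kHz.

Step 1 — Angular frequency: ω = 2π·1e+04 = 6.283e+04 rad/s.
Step 2 — Transfer function: H(jω) = jωL/(R + jωL).
Step 3 — Numerator jωL = j·102.4; denominator R + jωL = 36.9 + j102.4.
Step 4 — H = 0.8851 + j0.3189.
Step 5 — Magnitude: |H| = 0.9408 (-0.5 dB); phase: φ = 19.8°.

|H| = 0.9408 (-0.5 dB), φ = 19.8°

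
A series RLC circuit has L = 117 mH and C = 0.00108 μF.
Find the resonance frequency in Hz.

Step 1 — Resonance condition Im(Z)=0 gives ω₀ = 1/√(LC).
Step 2 — ω₀ = 1/√(0.117·1.08e-09) = 8.896e+04 rad/s.
Step 3 — f₀ = ω₀/(2π) = 1.416e+04 Hz.

f₀ = 1.416e+04 Hz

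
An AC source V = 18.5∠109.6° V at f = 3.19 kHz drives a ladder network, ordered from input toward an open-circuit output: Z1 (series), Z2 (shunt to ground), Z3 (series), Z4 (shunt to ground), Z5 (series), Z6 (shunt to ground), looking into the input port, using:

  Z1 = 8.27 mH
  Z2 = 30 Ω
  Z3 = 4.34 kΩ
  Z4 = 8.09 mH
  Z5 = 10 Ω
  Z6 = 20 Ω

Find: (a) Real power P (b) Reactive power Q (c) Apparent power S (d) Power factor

Step 1 — Angular frequency: ω = 2π·f = 2π·3190 = 2.004e+04 rad/s.
Step 2 — Component impedances:
  Z1: Z = jωL = j·2.004e+04·0.00827 = 0 + j165.8 Ω
  Z2: Z = R = 30 Ω
  Z3: Z = R = 4340 Ω
  Z4: Z = jωL = j·2.004e+04·0.00809 = 0 + j162.2 Ω
  Z5: Z = R = 10 Ω
  Z6: Z = R = 20 Ω
Step 3 — Ladder network (open output): work backward from the far end, alternating series and parallel combinations. Z_in = 29.8 + j165.8 Ω = 168.4∠79.8° Ω.
Step 4 — Source phasor: V = 18.5∠109.6° V = -6.206 + j17.43 V.
Step 5 — Current: I = V / Z = 0.09533 + j0.05457 A = 0.1098∠29.8° A.
Step 6 — Complex power: S = V·I* = 0.3595 + j2 VA.
Step 7 — Real power: P = Re(S) = 0.3595 W.
Step 8 — Reactive power: Q = Im(S) = 2 VAR.
Step 9 — Apparent power: |S| = 2.032 VA.
Step 10 — Power factor: PF = P/|S| = 0.1769 (lagging).

(a) P = 0.3595 W  (b) Q = 2 VAR  (c) S = 2.032 VA  (d) PF = 0.1769 (lagging)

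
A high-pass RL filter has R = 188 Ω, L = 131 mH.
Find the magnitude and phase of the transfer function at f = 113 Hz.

Step 1 — Angular frequency: ω = 2π·113 = 710 rad/s.
Step 2 — Transfer function: H(jω) = jωL/(R + jωL).
Step 3 — Numerator jωL = j·93.01; denominator R + jωL = 188 + j93.01.
Step 4 — H = 0.1966 + j0.3975.
Step 5 — Magnitude: |H| = 0.4434 (-7.1 dB); phase: φ = 63.7°.

|H| = 0.4434 (-7.1 dB), φ = 63.7°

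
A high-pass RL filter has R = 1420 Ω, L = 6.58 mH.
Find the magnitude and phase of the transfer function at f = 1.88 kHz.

Step 1 — Angular frequency: ω = 2π·1880 = 1.181e+04 rad/s.
Step 2 — Transfer function: H(jω) = jωL/(R + jωL).
Step 3 — Numerator jωL = j·77.73; denominator R + jωL = 1420 + j77.73.
Step 4 — H = 0.002987 + j0.05457.
Step 5 — Magnitude: |H| = 0.05465 (-25.2 dB); phase: φ = 86.9°.

|H| = 0.05465 (-25.2 dB), φ = 86.9°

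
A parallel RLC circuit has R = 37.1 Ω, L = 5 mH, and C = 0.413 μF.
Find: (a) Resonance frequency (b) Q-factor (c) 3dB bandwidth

Step 1 — Resonance: ω₀ = 1/√(LC) = 1/√(0.005·4.13e-07) = 2.201e+04 rad/s.
Step 2 — f₀ = ω₀/(2π) = 3502 Hz.
Step 3 — Parallel Q: Q = R/(ω₀L) = 37.1/(2.201e+04·0.005) = 0.3372.
Step 4 — Bandwidth: Δω = ω₀/Q = 6.526e+04 rad/s; BW = Δω/(2π) = 1.039e+04 Hz.

(a) f₀ = 3502 Hz  (b) Q = 0.3372  (c) BW = 1.039e+04 Hz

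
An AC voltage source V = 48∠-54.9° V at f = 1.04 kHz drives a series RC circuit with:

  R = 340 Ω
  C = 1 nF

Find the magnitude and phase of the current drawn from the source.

Step 1 — Angular frequency: ω = 2π·f = 2π·1040 = 6535 rad/s.
Step 2 — Component impedances:
  R: Z = R = 340 Ω
  C: Z = 1/(jωC) = -j/(ω·C) = 0 - j1.53e+05 Ω
Step 3 — Series combination: Z_total = R + C = 340 - j1.53e+05 Ω = 1.53e+05∠-89.9° Ω.
Step 4 — Source phasor: V = 48∠-54.9° V = 27.6 - j39.27 V.
Step 5 — Ohm's law: I = V / Z_total = (27.6 - j39.27) / (340 - j1.53e+05) = 0.000257 + j0.0001798 A.
Step 6 — Convert to polar: |I| = 0.0003137 A, ∠I = 35.0°.

I = 0.0003137∠35.0° A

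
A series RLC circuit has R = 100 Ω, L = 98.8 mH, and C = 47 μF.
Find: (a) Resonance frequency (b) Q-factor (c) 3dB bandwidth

Step 1 — Resonance: ω₀ = 1/√(LC) = 1/√(0.0988·4.7e-05) = 464.1 rad/s.
Step 2 — f₀ = ω₀/(2π) = 73.86 Hz.
Step 3 — Series Q: Q = ω₀L/R = 464.1·0.0988/100 = 0.4585.
Step 4 — Bandwidth: Δω = ω₀/Q = 1012 rad/s; BW = Δω/(2π) = 161.1 Hz.

(a) f₀ = 73.86 Hz  (b) Q = 0.4585  (c) BW = 161.1 Hz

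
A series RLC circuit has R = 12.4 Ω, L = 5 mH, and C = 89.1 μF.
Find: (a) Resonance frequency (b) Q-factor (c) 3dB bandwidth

Step 1 — Resonance condition Im(Z)=0 gives ω₀ = 1/√(LC).
Step 2 — ω₀ = 1/√(0.005·8.91e-05) = 1498 rad/s.
Step 3 — f₀ = ω₀/(2π) = 238.4 Hz.
Step 4 — Series Q: Q = ω₀L/R = 1498·0.005/12.4 = 0.6041.
Step 5 — 3dB bandwidth: Δω = ω₀/Q = 2480 rad/s; BW = Δω/(2π) = 394.7 Hz.

(a) f₀ = 238.4 Hz  (b) Q = 0.6041  (c) BW = 394.7 Hz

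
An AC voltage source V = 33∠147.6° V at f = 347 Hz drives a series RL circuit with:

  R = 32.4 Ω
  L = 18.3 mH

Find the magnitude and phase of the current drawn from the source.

Step 1 — Angular frequency: ω = 2π·f = 2π·347 = 2180 rad/s.
Step 2 — Component impedances:
  R: Z = R = 32.4 Ω
  L: Z = jωL = j·2180·0.0183 = 0 + j39.9 Ω
Step 3 — Series combination: Z_total = R + L = 32.4 + j39.9 Ω = 51.4∠50.9° Ω.
Step 4 — Source phasor: V = 33∠147.6° V = -27.86 + j17.68 V.
Step 5 — Ohm's law: I = V / Z_total = (-27.86 + j17.68) / (32.4 + j39.9) = -0.07467 + j0.6377 A.
Step 6 — Convert to polar: |I| = 0.6421 A, ∠I = 96.7°.

I = 0.6421∠96.7° A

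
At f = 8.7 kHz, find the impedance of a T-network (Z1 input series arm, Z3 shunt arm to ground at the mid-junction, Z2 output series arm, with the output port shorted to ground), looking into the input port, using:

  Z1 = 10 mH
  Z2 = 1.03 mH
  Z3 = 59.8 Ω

Step 1 — Angular frequency: ω = 2π·f = 2π·8700 = 5.466e+04 rad/s.
Step 2 — Component impedances:
  Z1: Z = jωL = j·5.466e+04·0.01 = 0 + j546.6 Ω
  Z2: Z = jωL = j·5.466e+04·0.00103 = 0 + j56.3 Ω
  Z3: Z = R = 59.8 Ω
Step 3 — With the output port shorted to ground, the output series arm Z2 runs from the junction to ground; the shunt arm Z3 also runs from the junction to ground. They appear in parallel: Z3 || Z2 = 28.1 + j29.85 Ω.
Step 4 — Series with input arm Z1: Z_in = Z1 + (Z3 || Z2) = 28.1 + j576.5 Ω = 577.2∠87.2° Ω.

Z = 28.1 + j576.5 Ω = 577.2∠87.2° Ω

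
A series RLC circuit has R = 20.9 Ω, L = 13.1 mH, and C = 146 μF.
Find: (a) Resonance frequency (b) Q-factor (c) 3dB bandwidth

Step 1 — Resonance: ω₀ = 1/√(LC) = 1/√(0.0131·0.000146) = 723.1 rad/s.
Step 2 — f₀ = ω₀/(2π) = 115.1 Hz.
Step 3 — Series Q: Q = ω₀L/R = 723.1·0.0131/20.9 = 0.4532.
Step 4 — Bandwidth: Δω = ω₀/Q = 1595 rad/s; BW = Δω/(2π) = 253.9 Hz.

(a) f₀ = 115.1 Hz  (b) Q = 0.4532  (c) BW = 253.9 Hz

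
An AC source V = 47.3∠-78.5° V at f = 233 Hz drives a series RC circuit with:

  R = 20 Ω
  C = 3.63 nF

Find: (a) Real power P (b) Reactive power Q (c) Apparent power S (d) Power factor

Step 1 — Angular frequency: ω = 2π·f = 2π·233 = 1464 rad/s.
Step 2 — Component impedances:
  R: Z = R = 20 Ω
  C: Z = 1/(jωC) = -j/(ω·C) = 0 - j1.882e+05 Ω
Step 3 — Series combination: Z_total = R + C = 20 - j1.882e+05 Ω = 1.882e+05∠-90.0° Ω.
Step 4 — Source phasor: V = 47.3∠-78.5° V = 9.43 - j46.35 V.
Step 5 — Current: I = V / Z = 0.0002463 + j5.009e-05 A = 0.0002514∠11.5° A.
Step 6 — Complex power: S = V·I* = 1.264e-06 - j0.01189 VA.
Step 7 — Real power: P = Re(S) = 1.264e-06 W.
Step 8 — Reactive power: Q = Im(S) = -0.01189 VAR.
Step 9 — Apparent power: |S| = 0.01189 VA.
Step 10 — Power factor: PF = P/|S| = 0.0001063 (leading).

(a) P = 1.264e-06 W  (b) Q = -0.01189 VAR  (c) S = 0.01189 VA  (d) PF = 0.0001063 (leading)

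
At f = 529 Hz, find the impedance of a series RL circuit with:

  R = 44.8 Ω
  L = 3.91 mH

Step 1 — Angular frequency: ω = 2π·f = 2π·529 = 3324 rad/s.
Step 2 — Component impedances:
  R: Z = R = 44.8 Ω
  L: Z = jωL = j·3324·0.00391 = 0 + j13 Ω
Step 3 — Series combination: Z_total = R + L = 44.8 + j13 Ω = 46.65∠16.2° Ω.

Z = 44.8 + j13 Ω = 46.65∠16.2° Ω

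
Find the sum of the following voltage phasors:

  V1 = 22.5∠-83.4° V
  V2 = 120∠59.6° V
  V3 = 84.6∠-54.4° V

Step 1 — Convert each phasor to rectangular form:
  V1 = 22.5·(cos(-83.4°) + j·sin(-83.4°)) = 2.586 - j22.35 V
  V2 = 120·(cos(59.6°) + j·sin(59.6°)) = 60.72 + j103.5 V
  V3 = 84.6·(cos(-54.4°) + j·sin(-54.4°)) = 49.25 - j68.79 V
Step 2 — Sum components: V_total = 112.6 + j12.36 V.
Step 3 — Convert to polar: |V_total| = 113.2 V, ∠V_total = 6.3°.

V_total = 113.2∠6.3° V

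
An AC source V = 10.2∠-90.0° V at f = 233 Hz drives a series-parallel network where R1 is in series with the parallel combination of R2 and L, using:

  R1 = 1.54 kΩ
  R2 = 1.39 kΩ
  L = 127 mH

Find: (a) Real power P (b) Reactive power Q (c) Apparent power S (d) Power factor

Step 1 — Angular frequency: ω = 2π·f = 2π·233 = 1464 rad/s.
Step 2 — Component impedances:
  R1: Z = R = 1540 Ω
  R2: Z = R = 1390 Ω
  L: Z = jωL = j·1464·0.127 = 0 + j185.9 Ω
Step 3 — Parallel branch: R2 || L = 1/(1/R2 + 1/L) = 24.43 + j182.7 Ω.
Step 4 — Series with R1: Z_total = R1 + (R2 || L) = 1564 + j182.7 Ω = 1575∠6.7° Ω.
Step 5 — Source phasor: V = 10.2∠-90.0° V = 0 - j10.2 V.
Step 6 — Current: I = V / Z = -0.000751 - j0.006432 A = 0.006476∠-96.7° A.
Step 7 — Complex power: S = V·I* = 0.06561 + j0.00766 VA.
Step 8 — Real power: P = Re(S) = 0.06561 W.
Step 9 — Reactive power: Q = Im(S) = 0.00766 VAR.
Step 10 — Apparent power: |S| = 0.06605 VA.
Step 11 — Power factor: PF = P/|S| = 0.9933 (lagging).

(a) P = 0.06561 W  (b) Q = 0.00766 VAR  (c) S = 0.06605 VA  (d) PF = 0.9933 (lagging)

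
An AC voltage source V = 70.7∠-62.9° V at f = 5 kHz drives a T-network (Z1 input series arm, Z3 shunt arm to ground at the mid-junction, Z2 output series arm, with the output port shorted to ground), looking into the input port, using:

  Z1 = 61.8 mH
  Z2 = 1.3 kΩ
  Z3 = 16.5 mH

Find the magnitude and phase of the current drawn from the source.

Step 1 — Angular frequency: ω = 2π·f = 2π·5000 = 3.142e+04 rad/s.
Step 2 — Component impedances:
  Z1: Z = jωL = j·3.142e+04·0.0618 = 0 + j1942 Ω
  Z2: Z = R = 1300 Ω
  Z3: Z = jωL = j·3.142e+04·0.0165 = 0 + j518.4 Ω
Step 3 — With the output port shorted to ground, the output series arm Z2 runs from the junction to ground; the shunt arm Z3 also runs from the junction to ground. They appear in parallel: Z3 || Z2 = 178.3 + j447.3 Ω.
Step 4 — Series with input arm Z1: Z_in = Z1 + (Z3 || Z2) = 178.3 + j2389 Ω = 2395∠85.7° Ω.
Step 5 — Source phasor: V = 70.7∠-62.9° V = 32.21 - j62.94 V.
Step 6 — Ohm's law: I = V / Z_total = (32.21 - j62.94) / (178.3 + j2389) = -0.0252 - j0.01536 A.
Step 7 — Convert to polar: |I| = 0.02951 A, ∠I = -148.6°.

I = 0.02951∠-148.6° A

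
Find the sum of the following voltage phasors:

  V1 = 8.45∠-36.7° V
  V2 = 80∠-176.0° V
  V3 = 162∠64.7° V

Step 1 — Convert each phasor to rectangular form:
  V1 = 8.45·(cos(-36.7°) + j·sin(-36.7°)) = 6.775 - j5.05 V
  V2 = 80·(cos(-176.0°) + j·sin(-176.0°)) = -79.81 - j5.581 V
  V3 = 162·(cos(64.7°) + j·sin(64.7°)) = 69.23 + j146.5 V
Step 2 — Sum components: V_total = -3.798 + j135.8 V.
Step 3 — Convert to polar: |V_total| = 135.9 V, ∠V_total = 91.6°.

V_total = 135.9∠91.6° V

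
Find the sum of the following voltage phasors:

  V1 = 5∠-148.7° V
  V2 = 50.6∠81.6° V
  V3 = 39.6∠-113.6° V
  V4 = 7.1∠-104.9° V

Step 1 — Convert each phasor to rectangular form:
  V1 = 5·(cos(-148.7°) + j·sin(-148.7°)) = -4.272 - j2.598 V
  V2 = 50.6·(cos(81.6°) + j·sin(81.6°)) = 7.392 + j50.06 V
  V3 = 39.6·(cos(-113.6°) + j·sin(-113.6°)) = -15.85 - j36.29 V
  V4 = 7.1·(cos(-104.9°) + j·sin(-104.9°)) = -1.826 - j6.861 V
Step 2 — Sum components: V_total = -14.56 + j4.31 V.
Step 3 — Convert to polar: |V_total| = 15.18 V, ∠V_total = 163.5°.

V_total = 15.18∠163.5° V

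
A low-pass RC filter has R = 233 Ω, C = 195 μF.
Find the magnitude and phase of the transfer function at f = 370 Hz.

Step 1 — Angular frequency: ω = 2π·370 = 2325 rad/s.
Step 2 — Transfer function: H(jω) = 1/(1 + jωRC).
Step 3 — Denominator: 1 + jωRC = 1 + j·2325·233·0.000195 = 1 + j105.6.
Step 4 — H = 8.962e-05 - j0.009466.
Step 5 — Magnitude: |H| = 0.009467 (-40.5 dB); phase: φ = -89.5°.

|H| = 0.009467 (-40.5 dB), φ = -89.5°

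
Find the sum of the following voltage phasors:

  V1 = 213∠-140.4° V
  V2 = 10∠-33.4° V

Step 1 — Convert each phasor to rectangular form:
  V1 = 213·(cos(-140.4°) + j·sin(-140.4°)) = -164.1 - j135.8 V
  V2 = 10·(cos(-33.4°) + j·sin(-33.4°)) = 8.348 - j5.505 V
Step 2 — Sum components: V_total = -155.8 - j141.3 V.
Step 3 — Convert to polar: |V_total| = 210.3 V, ∠V_total = -137.8°.

V_total = 210.3∠-137.8° V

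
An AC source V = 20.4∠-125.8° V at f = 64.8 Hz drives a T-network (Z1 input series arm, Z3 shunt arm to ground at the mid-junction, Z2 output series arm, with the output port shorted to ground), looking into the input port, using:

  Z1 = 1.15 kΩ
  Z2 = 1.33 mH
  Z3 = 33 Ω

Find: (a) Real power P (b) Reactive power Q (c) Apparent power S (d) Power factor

Step 1 — Angular frequency: ω = 2π·f = 2π·64.8 = 407.2 rad/s.
Step 2 — Component impedances:
  Z1: Z = R = 1150 Ω
  Z2: Z = jωL = j·407.2·0.00133 = 0 + j0.5415 Ω
  Z3: Z = R = 33 Ω
Step 3 — With the output port shorted to ground, the output series arm Z2 runs from the junction to ground; the shunt arm Z3 also runs from the junction to ground. They appear in parallel: Z3 || Z2 = 0.008883 + j0.5414 Ω.
Step 4 — Series with input arm Z1: Z_in = Z1 + (Z3 || Z2) = 1150 + j0.5414 Ω = 1150∠0.0° Ω.
Step 5 — Source phasor: V = 20.4∠-125.8° V = -11.93 - j16.55 V.
Step 6 — Current: I = V / Z = -0.01038 - j0.01438 A = 0.01774∠-125.8° A.
Step 7 — Complex power: S = V·I* = 0.3619 + j0.0001704 VA.
Step 8 — Real power: P = Re(S) = 0.3619 W.
Step 9 — Reactive power: Q = Im(S) = 0.0001704 VAR.
Step 10 — Apparent power: |S| = 0.3619 VA.
Step 11 — Power factor: PF = P/|S| = 1 (lagging).

(a) P = 0.3619 W  (b) Q = 0.0001704 VAR  (c) S = 0.3619 VA  (d) PF = 1 (lagging)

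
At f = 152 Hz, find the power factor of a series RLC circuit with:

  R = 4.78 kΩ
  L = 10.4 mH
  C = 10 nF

Step 1 — Angular frequency: ω = 2π·f = 2π·152 = 955 rad/s.
Step 2 — Component impedances:
  R: Z = R = 4780 Ω
  L: Z = jωL = j·955·0.0104 = 0 + j9.932 Ω
  C: Z = 1/(jωC) = -j/(ω·C) = 0 - j1.047e+05 Ω
Step 3 — Series combination: Z_total = R + L + C = 4780 - j1.047e+05 Ω = 1.048e+05∠-87.4° Ω.
Step 4 — Power factor: PF = cos(φ) = Re(Z)/|Z| = 4780/1.048e+05 = 0.04561.
Step 5 — Type: Im(Z) = -1.047e+05 ⇒ leading (phase φ = -87.4°).

PF = 0.04561 (leading, φ = -87.4°)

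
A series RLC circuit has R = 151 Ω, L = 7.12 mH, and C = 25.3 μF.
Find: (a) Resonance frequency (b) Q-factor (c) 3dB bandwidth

Step 1 — Resonance: ω₀ = 1/√(LC) = 1/√(0.00712·2.53e-05) = 2356 rad/s.
Step 2 — f₀ = ω₀/(2π) = 375 Hz.
Step 3 — Series Q: Q = ω₀L/R = 2356·0.00712/151 = 0.1111.
Step 4 — Bandwidth: Δω = ω₀/Q = 2.121e+04 rad/s; BW = Δω/(2π) = 3375 Hz.

(a) f₀ = 375 Hz  (b) Q = 0.1111  (c) BW = 3375 Hz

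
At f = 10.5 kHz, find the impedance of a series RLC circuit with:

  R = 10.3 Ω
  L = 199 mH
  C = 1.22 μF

Step 1 — Angular frequency: ω = 2π·f = 2π·1.05e+04 = 6.597e+04 rad/s.
Step 2 — Component impedances:
  R: Z = R = 10.3 Ω
  L: Z = jωL = j·6.597e+04·0.199 = 0 + j1.313e+04 Ω
  C: Z = 1/(jωC) = -j/(ω·C) = 0 - j12.42 Ω
Step 3 — Series combination: Z_total = R + L + C = 10.3 + j1.312e+04 Ω = 1.312e+04∠90.0° Ω.

Z = 10.3 + j1.312e+04 Ω = 1.312e+04∠90.0° Ω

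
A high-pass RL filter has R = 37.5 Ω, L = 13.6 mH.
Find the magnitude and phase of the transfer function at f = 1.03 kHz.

Step 1 — Angular frequency: ω = 2π·1030 = 6472 rad/s.
Step 2 — Transfer function: H(jω) = jωL/(R + jωL).
Step 3 — Numerator jωL = j·88.01; denominator R + jωL = 37.5 + j88.01.
Step 4 — H = 0.8464 + j0.3606.
Step 5 — Magnitude: |H| = 0.92 (-0.7 dB); phase: φ = 23.1°.

|H| = 0.92 (-0.7 dB), φ = 23.1°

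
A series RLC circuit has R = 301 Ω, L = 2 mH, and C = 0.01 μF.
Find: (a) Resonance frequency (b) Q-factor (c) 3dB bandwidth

Step 1 — Resonance: ω₀ = 1/√(LC) = 1/√(0.002·1e-08) = 2.236e+05 rad/s.
Step 2 — f₀ = ω₀/(2π) = 3.559e+04 Hz.
Step 3 — Series Q: Q = ω₀L/R = 2.236e+05·0.002/301 = 1.486.
Step 4 — Bandwidth: Δω = ω₀/Q = 1.505e+05 rad/s; BW = Δω/(2π) = 2.395e+04 Hz.

(a) f₀ = 3.559e+04 Hz  (b) Q = 1.486  (c) BW = 2.395e+04 Hz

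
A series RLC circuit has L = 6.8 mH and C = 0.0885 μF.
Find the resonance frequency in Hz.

Step 1 — Resonance condition Im(Z)=0 gives ω₀ = 1/√(LC).
Step 2 — ω₀ = 1/√(0.0068·8.85e-08) = 4.076e+04 rad/s.
Step 3 — f₀ = ω₀/(2π) = 6488 Hz.

f₀ = 6488 Hz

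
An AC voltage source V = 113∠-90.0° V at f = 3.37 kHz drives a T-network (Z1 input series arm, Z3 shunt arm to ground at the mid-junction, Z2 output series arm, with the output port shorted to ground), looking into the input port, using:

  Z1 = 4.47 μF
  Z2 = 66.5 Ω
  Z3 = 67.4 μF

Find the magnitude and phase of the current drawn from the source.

Step 1 — Angular frequency: ω = 2π·f = 2π·3370 = 2.117e+04 rad/s.
Step 2 — Component impedances:
  Z1: Z = 1/(jωC) = -j/(ω·C) = 0 - j10.57 Ω
  Z2: Z = R = 66.5 Ω
  Z3: Z = 1/(jωC) = -j/(ω·C) = 0 - j0.7007 Ω
Step 3 — With the output port shorted to ground, the output series arm Z2 runs from the junction to ground; the shunt arm Z3 also runs from the junction to ground. They appear in parallel: Z3 || Z2 = 0.007382 - j0.7006 Ω.
Step 4 — Series with input arm Z1: Z_in = Z1 + (Z3 || Z2) = 0.007382 - j11.27 Ω = 11.27∠-90.0° Ω.
Step 5 — Source phasor: V = 113∠-90.0° V = 0 - j113 V.
Step 6 — Ohm's law: I = V / Z_total = (0 - j113) / (0.007382 - j11.27) = 10.03 - j0.006573 A.
Step 7 — Convert to polar: |I| = 10.03 A, ∠I = -0.0°.

I = 10.03∠-0.0° A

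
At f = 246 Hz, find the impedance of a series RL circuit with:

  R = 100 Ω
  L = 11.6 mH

Step 1 — Angular frequency: ω = 2π·f = 2π·246 = 1546 rad/s.
Step 2 — Component impedances:
  R: Z = R = 100 Ω
  L: Z = jωL = j·1546·0.0116 = 0 + j17.93 Ω
Step 3 — Series combination: Z_total = R + L = 100 + j17.93 Ω = 101.6∠10.2° Ω.

Z = 100 + j17.93 Ω = 101.6∠10.2° Ω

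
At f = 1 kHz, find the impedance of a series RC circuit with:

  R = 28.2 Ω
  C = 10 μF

Step 1 — Angular frequency: ω = 2π·f = 2π·1000 = 6283 rad/s.
Step 2 — Component impedances:
  R: Z = R = 28.2 Ω
  C: Z = 1/(jωC) = -j/(ω·C) = 0 - j15.92 Ω
Step 3 — Series combination: Z_total = R + C = 28.2 - j15.92 Ω = 32.38∠-29.4° Ω.

Z = 28.2 - j15.92 Ω = 32.38∠-29.4° Ω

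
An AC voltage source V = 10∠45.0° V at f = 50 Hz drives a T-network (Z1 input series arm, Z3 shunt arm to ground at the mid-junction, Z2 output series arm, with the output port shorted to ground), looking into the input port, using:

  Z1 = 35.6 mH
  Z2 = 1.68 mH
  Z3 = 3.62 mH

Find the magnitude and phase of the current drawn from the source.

Step 1 — Angular frequency: ω = 2π·f = 2π·50 = 314.2 rad/s.
Step 2 — Component impedances:
  Z1: Z = jωL = j·314.2·0.0356 = 0 + j11.18 Ω
  Z2: Z = jωL = j·314.2·0.00168 = 0 + j0.5278 Ω
  Z3: Z = jωL = j·314.2·0.00362 = 0 + j1.137 Ω
Step 3 — With the output port shorted to ground, the output series arm Z2 runs from the junction to ground; the shunt arm Z3 also runs from the junction to ground. They appear in parallel: Z3 || Z2 = 0 + j0.3605 Ω.
Step 4 — Series with input arm Z1: Z_in = Z1 + (Z3 || Z2) = 0 + j11.54 Ω = 11.54∠90.0° Ω.
Step 5 — Source phasor: V = 10∠45.0° V = 7.071 + j7.071 V.
Step 6 — Ohm's law: I = V / Z_total = (7.071 + j7.071) / (0 + j11.54) = 0.6125 - j0.6125 A.
Step 7 — Convert to polar: |I| = 0.8662 A, ∠I = -45.0°.

I = 0.8662∠-45.0° A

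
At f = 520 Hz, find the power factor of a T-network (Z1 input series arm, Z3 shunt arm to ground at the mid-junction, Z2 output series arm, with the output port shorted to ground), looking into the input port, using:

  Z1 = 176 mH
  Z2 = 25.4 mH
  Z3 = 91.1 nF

Step 1 — Angular frequency: ω = 2π·f = 2π·520 = 3267 rad/s.
Step 2 — Component impedances:
  Z1: Z = jωL = j·3267·0.176 = 0 + j575 Ω
  Z2: Z = jωL = j·3267·0.0254 = 0 + j82.99 Ω
  Z3: Z = 1/(jωC) = -j/(ω·C) = 0 - j3360 Ω
Step 3 — With the output port shorted to ground, the output series arm Z2 runs from the junction to ground; the shunt arm Z3 also runs from the junction to ground. They appear in parallel: Z3 || Z2 = 0 + j85.09 Ω.
Step 4 — Series with input arm Z1: Z_in = Z1 + (Z3 || Z2) = 0 + j660.1 Ω = 660.1∠90.0° Ω.
Step 5 — Power factor: PF = cos(φ) = Re(Z)/|Z| = 0/660.1 = 0.
Step 6 — Type: Im(Z) = 660.1 ⇒ lagging (phase φ = 90.0°).

PF = 0 (lagging, φ = 90.0°)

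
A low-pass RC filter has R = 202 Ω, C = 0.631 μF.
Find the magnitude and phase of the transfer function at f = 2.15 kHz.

Step 1 — Angular frequency: ω = 2π·2150 = 1.351e+04 rad/s.
Step 2 — Transfer function: H(jω) = 1/(1 + jωRC).
Step 3 — Denominator: 1 + jωRC = 1 + j·1.351e+04·202·6.31e-07 = 1 + j1.722.
Step 4 — H = 0.2522 - j0.4343.
Step 5 — Magnitude: |H| = 0.5022 (-6.0 dB); phase: φ = -59.9°.

|H| = 0.5022 (-6.0 dB), φ = -59.9°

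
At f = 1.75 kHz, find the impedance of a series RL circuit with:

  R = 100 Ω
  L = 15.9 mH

Step 1 — Angular frequency: ω = 2π·f = 2π·1750 = 1.1e+04 rad/s.
Step 2 — Component impedances:
  R: Z = R = 100 Ω
  L: Z = jωL = j·1.1e+04·0.0159 = 0 + j174.8 Ω
Step 3 — Series combination: Z_total = R + L = 100 + j174.8 Ω = 201.4∠60.2° Ω.

Z = 100 + j174.8 Ω = 201.4∠60.2° Ω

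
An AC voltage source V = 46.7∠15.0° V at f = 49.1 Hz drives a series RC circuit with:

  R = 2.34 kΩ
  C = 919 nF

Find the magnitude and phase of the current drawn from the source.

Step 1 — Angular frequency: ω = 2π·f = 2π·49.1 = 308.5 rad/s.
Step 2 — Component impedances:
  R: Z = R = 2340 Ω
  C: Z = 1/(jωC) = -j/(ω·C) = 0 - j3527 Ω
Step 3 — Series combination: Z_total = R + C = 2340 - j3527 Ω = 4233∠-56.4° Ω.
Step 4 — Source phasor: V = 46.7∠15.0° V = 45.11 + j12.09 V.
Step 5 — Ohm's law: I = V / Z_total = (45.11 + j12.09) / (2340 - j3527) = 0.003512 + j0.01046 A.
Step 6 — Convert to polar: |I| = 0.01103 A, ∠I = 71.4°.

I = 0.01103∠71.4° A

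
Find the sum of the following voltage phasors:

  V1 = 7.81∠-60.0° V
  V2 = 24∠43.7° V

Step 1 — Convert each phasor to rectangular form:
  V1 = 7.81·(cos(-60.0°) + j·sin(-60.0°)) = 3.905 - j6.764 V
  V2 = 24·(cos(43.7°) + j·sin(43.7°)) = 17.35 + j16.58 V
Step 2 — Sum components: V_total = 21.26 + j9.818 V.
Step 3 — Convert to polar: |V_total| = 23.41 V, ∠V_total = 24.8°.

V_total = 23.41∠24.8° V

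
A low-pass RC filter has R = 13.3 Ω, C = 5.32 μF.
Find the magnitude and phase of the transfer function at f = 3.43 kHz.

Step 1 — Angular frequency: ω = 2π·3430 = 2.155e+04 rad/s.
Step 2 — Transfer function: H(jω) = 1/(1 + jωRC).
Step 3 — Denominator: 1 + jωRC = 1 + j·2.155e+04·13.3·5.32e-06 = 1 + j1.525.
Step 4 — H = 0.3007 - j0.4586.
Step 5 — Magnitude: |H| = 0.5484 (-5.2 dB); phase: φ = -56.7°.

|H| = 0.5484 (-5.2 dB), φ = -56.7°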